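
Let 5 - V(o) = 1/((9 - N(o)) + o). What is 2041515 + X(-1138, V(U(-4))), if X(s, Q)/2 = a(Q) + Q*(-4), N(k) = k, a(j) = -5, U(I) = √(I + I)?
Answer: 18373193/9 ≈ 2.0415e+6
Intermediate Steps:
U(I) = √2*√I (U(I) = √(2*I) = √2*√I)
V(o) = 44/9 (V(o) = 5 - 1/((9 - o) + o) = 5 - 1/9 = 5 - 1*⅑ = 5 - ⅑ = 44/9)
X(s, Q) = -10 - 8*Q (X(s, Q) = 2*(-5 + Q*(-4)) = 2*(-5 - 4*Q) = -10 - 8*Q)
2041515 + X(-1138, V(U(-4))) = 2041515 + (-10 - 8*44/9) = 2041515 + (-10 - 352/9) = 2041515 - 442/9 = 18373193/9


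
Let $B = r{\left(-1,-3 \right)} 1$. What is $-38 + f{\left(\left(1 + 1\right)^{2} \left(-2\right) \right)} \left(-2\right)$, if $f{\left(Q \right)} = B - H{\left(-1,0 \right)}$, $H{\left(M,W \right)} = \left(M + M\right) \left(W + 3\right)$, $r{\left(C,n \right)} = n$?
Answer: $-44$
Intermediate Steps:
$B = -3$ ($B = \left(-3\right) 1 = -3$)
$H{\left(M,W \right)} = 2 M \left(3 + W\right)$
$f{\left(Q \right)} = 3$ ($f{\left(Q \right)} = -3 - 2 \left(-1\right) \left(3 + 0\right) = -3 - 2 \left(-1\right) 3 = -3 - -6 = -3 + 6 = 3$)
$-38 + f{\left(\left(1 + 1\right)^{2} \left(-2\right) \right)} \left(-2\right) = -38 + 3 \left(-2\right) = -38 - 6 = -44$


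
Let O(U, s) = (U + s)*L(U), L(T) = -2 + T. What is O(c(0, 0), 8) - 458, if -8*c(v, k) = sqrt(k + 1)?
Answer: -30383/64 ≈ -474.73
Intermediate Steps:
c(v, k) = -sqrt(1 + k)/8 (c(v, k) = -sqrt(k + 1)/8 = -sqrt(1 + k)/8)
O(U, s) = (-2 + U)*(U + s) (O(U, s) = (U + s)*(-2 + U) = (-2 + U)*(U + s))
O(c(0, 0), 8) - 458 = (-2 - sqrt(1 + 0)/8)*(-sqrt(1 + 0)/8 + 8) - 458 = (-2 - sqrt(1)/8)*(-sqrt(1)/8 + 8) - 458 = (-2 - 1/8*1)*(-1/8*1 + 8) - 458 = (-2 - 1/8)*(-1/8 + 8) - 458 = -17/8*63/8 - 458 = -1071/64 - 458 = -30383/64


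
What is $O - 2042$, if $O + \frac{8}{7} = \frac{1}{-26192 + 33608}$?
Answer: $- \frac{106063625}{51912} \approx -2043.1$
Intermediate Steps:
$O = - \frac{59321}{51912}$ ($O = - \frac{8}{7} + \frac{1}{-26192 + 33608} = - \frac{8}{7} + \frac{1}{7416} = - \frac{59321}{51912} \approx -1.1427$)
$O - 2042 = - \frac{59321}{51912} - 2042 = - \frac{106063625}{51912}$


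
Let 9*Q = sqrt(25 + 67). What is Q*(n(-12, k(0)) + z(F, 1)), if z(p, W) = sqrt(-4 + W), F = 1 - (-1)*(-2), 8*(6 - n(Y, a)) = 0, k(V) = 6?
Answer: 2*sqrt(23)*(6 + I*sqrt(3))/9 ≈ 6.3944 + 1.8459*I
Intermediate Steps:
n(Y, a) = 6 (n(Y, a) = 6 - 1/8*0 = 6 + 0 = 6)
F = -1 (F = 1 - 1*2 = 1 - 2 = -1)
Q = 2*sqrt(23)/9 (Q = sqrt(25 + 67)/9 = sqrt(92)/9 = (2*sqrt(23))/9 = 2*sqrt(23)/9 ≈ 1.0657)
Q*(n(-12, k(0)) + z(F, 1)) = (2*sqrt(23)/9)*(6 + sqrt(-4 + 1)) = (2*sqrt(23)/9)*(6 + sqrt(-3)) = (2*sqrt(23)/9)*(6 + I*sqrt(3)) = 2*sqrt(23)*(6 + I*sqrt(3))/9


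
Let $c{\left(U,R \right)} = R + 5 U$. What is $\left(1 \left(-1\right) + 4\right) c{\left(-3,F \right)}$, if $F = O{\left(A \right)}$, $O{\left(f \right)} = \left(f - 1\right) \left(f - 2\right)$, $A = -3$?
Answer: $15$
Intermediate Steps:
$O{\left(f \right)} = \left(-1 + f\right) \left(-2 + f\right)$
$F = 20$ ($F = 2 + \left(-3\right)^{2} - -9 = 2 + 9 + 9 = 20$)
$\left(1 \left(-1\right) + 4\right) c{\left(-3,F \right)} = \left(1 \left(-1\right) + 4\right) \left(20 + 5 \left(-3\right)\right) = \left(-1 + 4\right) \left(20 - 15\right) = 3 \cdot 5 = 15$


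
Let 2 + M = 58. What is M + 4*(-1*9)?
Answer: 20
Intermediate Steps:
M = 56 (M = -2 + 58 = 56)
M + 4*(-1*9) = 56 + 4*(-1*9) = 56 + 4*(-9) = 56 - 36 = 20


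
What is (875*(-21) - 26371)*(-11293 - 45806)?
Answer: 2554951854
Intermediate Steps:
(875*(-21) - 26371)*(-11293 - 45806) = (-18375 - 26371)*(-57099) = -44746*(-57099) = 2554951854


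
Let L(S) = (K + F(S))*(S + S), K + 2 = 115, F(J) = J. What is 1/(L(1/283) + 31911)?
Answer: 80089/2555784039 ≈ 3.1336e-5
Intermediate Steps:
K = 113 (K = -2 + 115 = 113)
L(S) = 2*S*(113 + S) (L(S) = (113 + S)*(S + S) = (113 + S)*(2*S) = 2*S*(113 + S))
1/(L(1/283) + 31911) = 1/(2*(113 + 1/283)/283 + 31911) = 1/(2*(1/283)*(113 + 1/283) + 31911) = 1/(2*(1/283)*(31980/283) + 31911) = 1/(63960/80089 + 31911) = 1/(2555784039/80089) = 80089/2555784039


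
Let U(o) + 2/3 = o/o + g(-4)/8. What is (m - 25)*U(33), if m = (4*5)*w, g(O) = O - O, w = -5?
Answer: -125/3 ≈ -41.667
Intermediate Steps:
g(O) = 0
m = -100 (m = (4*5)*(-5) = 20*(-5) = -100)
U(o) = ⅓ (U(o) = -⅔ + (o/o + 0/8) = -⅔ + (1 + 0*(⅛)) = -⅔ + (1 + 0) = -⅔ + 1 = ⅓)
(m - 25)*U(33) = (-100 - 25)*(⅓) = -125*⅓ = -125/3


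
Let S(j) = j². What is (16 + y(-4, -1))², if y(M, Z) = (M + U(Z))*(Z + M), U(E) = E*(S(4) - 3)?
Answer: 10201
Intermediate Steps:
U(E) = 13*E (U(E) = E*(4² - 3) = E*(16 - 3) = E*13 = 13*E)
y(M, Z) = (M + Z)*(M + 13*Z) (y(M, Z) = (M + 13*Z)*(Z + M) = (M + 13*Z)*(M + Z) = (M + Z)*(M + 13*Z))
(16 + y(-4, -1))² = (16 + ((-4)² + 13*(-1)² + 14*(-4)*(-1)))² = (16 + (16 + 13*1 + 56))² = (16 + (16 + 13 + 56))² = (16 + 85)² = 101² = 10201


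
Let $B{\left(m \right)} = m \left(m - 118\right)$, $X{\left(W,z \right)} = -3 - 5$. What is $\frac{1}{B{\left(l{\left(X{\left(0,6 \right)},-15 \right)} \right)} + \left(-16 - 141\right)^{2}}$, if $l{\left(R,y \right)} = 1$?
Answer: $\frac{1}{24532} \approx 4.0763 \cdot 10^{-5}$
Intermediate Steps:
$X{\left(W,z \right)} = -8$
$B{\left(m \right)} = m \left(-118 + m\right)$
$\frac{1}{B{\left(l{\left(X{\left(0,6 \right)},-15 \right)} \right)} + \left(-16 - 141\right)^{2}} = \frac{1}{1 \left(-118 + 1\right) + \left(-16 - 141\right)^{2}} = \frac{1}{1 \left(-117\right) + \left(-157\right)^{2}} = \frac{1}{-117 + 24649} = \frac{1}{24532}$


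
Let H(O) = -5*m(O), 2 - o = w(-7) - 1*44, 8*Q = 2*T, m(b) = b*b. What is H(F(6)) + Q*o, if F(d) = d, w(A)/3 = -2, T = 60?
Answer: 600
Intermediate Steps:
m(b) = b²
w(A) = -6 (w(A) = 3*(-2) = -6)
Q = 15 (Q = (2*60)/8 = (⅛)*120 = 15)
o = 52 (o = 2 - (-6 - 1*44) = 2 - (-6 - 44) = 2 - 1*(-50) = 2 + 50 = 52)
H(O) = -5*O²
H(F(6)) + Q*o = -5*6² + 15*52 = -5*36 + 780 = -180 + 780 = 600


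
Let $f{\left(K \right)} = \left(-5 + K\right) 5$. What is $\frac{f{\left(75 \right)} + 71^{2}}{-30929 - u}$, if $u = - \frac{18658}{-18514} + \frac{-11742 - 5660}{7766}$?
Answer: $- \frac{17616283911}{101063313659} \approx -0.17431$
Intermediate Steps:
$f{\left(K \right)} = -25 + 5 K$
$u = - \frac{4029150}{3267721}$ ($u = \left(-18658\right) \left(- \frac{1}{18514}\right) + \left(-11742 - 5660\right) \frac{1}{7766} = \frac{9329}{9257} - \frac{791}{353} = - \frac{4029150}{3267721} \approx -1.233$)
$\frac{f{\left(75 \right)} + 71^{2}}{-30929 - u} = \frac{\left(-25 + 5 \cdot 75\right) + 71^{2}}{-30929 - - \frac{4029150}{3267721}} = \frac{\left(-25 + 375\right) + 5041}{-30929 + \frac{4029150}{3267721}} = \frac{350 + 5041}{- \frac{101063313659}{3267721}} = 5391 \left(- \frac{3267721}{101063313659}\right) = - \frac{17616283911}{101063313659}$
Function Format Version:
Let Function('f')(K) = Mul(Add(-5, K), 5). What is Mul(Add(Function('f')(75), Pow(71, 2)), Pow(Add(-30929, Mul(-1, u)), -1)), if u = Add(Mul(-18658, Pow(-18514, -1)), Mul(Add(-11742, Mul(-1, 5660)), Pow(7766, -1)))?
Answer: Rational(-17616283911, 101063313659) ≈ -0.17431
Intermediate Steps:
Function('f')(K) = Add(-25, Mul(5, K))
u = Rational(-4029150, 3267721) (u = Add(Mul(-18658, Rational(-1, 18514)), Mul(Add(-11742, -5660), Rational(1, 7766))) = Add(Rational(9329, 9257), Mul(-17402, Rational(1, 7766))) = Add(Rational(9329, 9257), Rational(-791, 353)) = Rational(-4029150, 3267721) ≈ -1.2330)
Mul(Add(Function('f')(75), Pow(71, 2)), Pow(Add(-30929, Mul(-1, u)), -1)) = Mul(Add(Add(-25, Mul(5, 75)), Pow(71, 2)), Pow(Add(-30929, Mul(-1, Rational(-4029150, 3267721))), -1)) = Mul(Add(Add(-25, 375), 5041), Pow(Add(-30929, Rational(4029150, 3267721)), -1)) = Mul(Add(350, 5041), Pow(Rational(-101063313659, 3267721), -1)) = Mul(5391, Rational(-3267721, 101063313659)) = Rational(-17616283911, 101063313659)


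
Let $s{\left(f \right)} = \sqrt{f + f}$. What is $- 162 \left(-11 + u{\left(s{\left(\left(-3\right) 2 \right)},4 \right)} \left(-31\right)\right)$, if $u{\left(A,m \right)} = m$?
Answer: $21870$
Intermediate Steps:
$s{\left(f \right)} = \sqrt{2} \sqrt{f}$ ($s{\left(f \right)} = \sqrt{2 f} = \sqrt{2} \sqrt{f}$)
$- 162 \left(-11 + u{\left(s{\left(\left(-3\right) 2 \right)},4 \right)} \left(-31\right)\right) = - 162 \left(-11 + 4 \left(-31\right)\right) = - 162 \left(-11 - 124\right) = \left(-162\right) \left(-135\right) = 21870$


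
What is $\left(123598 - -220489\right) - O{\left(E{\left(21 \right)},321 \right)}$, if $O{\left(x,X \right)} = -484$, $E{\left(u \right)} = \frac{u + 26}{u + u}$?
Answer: $344571$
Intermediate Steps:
$E{\left(u \right)} = \frac{26 + u}{2 u}$
$\left(123598 - -220489\right) - O{\left(E{\left(21 \right)},321 \right)} = \left(123598 - -220489\right) - -484 = \left(123598 + 220489\right) + 484 = 344087 + 484 = 344571$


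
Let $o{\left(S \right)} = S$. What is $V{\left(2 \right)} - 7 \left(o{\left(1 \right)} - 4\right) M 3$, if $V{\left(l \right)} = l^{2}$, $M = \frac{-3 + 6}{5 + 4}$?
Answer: $25$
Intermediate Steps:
$M = \frac{1}{3}$ ($M = \frac{3}{9} = 3 \cdot \frac{1}{9} = \frac{1}{3} \approx 0.33333$)
$V{\left(2 \right)} - 7 \left(o{\left(1 \right)} - 4\right) M 3 = 2^{2} - 7 \left(1 - 4\right) \frac{1}{3} \cdot 3 = 4 - 7 \left(\left(-3\right) 1\right) = 4 - -21 = 4 + 21 = 25$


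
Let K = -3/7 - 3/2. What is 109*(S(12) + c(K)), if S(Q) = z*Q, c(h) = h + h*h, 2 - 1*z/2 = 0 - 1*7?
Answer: 4652883/196 ≈ 23739.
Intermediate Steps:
K = -27/14 (K = -3*⅐ - 3*½ = -3/7 - 3/2 = -27/14 ≈ -1.9286)
z = 18 (z = 4 - 2*(0 - 1*7) = 4 - 2*(0 - 7) = 4 - 2*(-7) = 4 + 14 = 18)
c(h) = h + h²
S(Q) = 18*Q
109*(S(12) + c(K)) = 109*(18*12 - 27*(1 - 27/14)/14) = 109*(216 - 27/14*(-13/14)) = 109*(216 + 351/196) = 109*(42687/196) = 4652883/196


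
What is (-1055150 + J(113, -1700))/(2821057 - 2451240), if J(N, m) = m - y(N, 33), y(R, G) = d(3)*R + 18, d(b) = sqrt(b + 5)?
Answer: -1056868/369817 - 226*sqrt(2)/369817 ≈ -2.8587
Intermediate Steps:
d(b) = sqrt(5 + b)
y(R, G) = 18 + 2*R*sqrt(2) (y(R, G) = sqrt(5 + 3)*R + 18 = sqrt(8)*R + 18 = (2*sqrt(2))*R + 18 = 2*R*sqrt(2) + 18 = 18 + 2*R*sqrt(2))
J(N, m) = -18 + m - 2*N*sqrt(2) (J(N, m) = m - (18 + 2*N*sqrt(2)) = m + (-18 - 2*N*sqrt(2)) = -18 + m - 2*N*sqrt(2))
(-1055150 + J(113, -1700))/(2821057 - 2451240) = (-1055150 + (-18 - 1700 - 2*113*sqrt(2)))/(2821057 - 2451240) = (-1055150 + (-18 - 1700 - 226*sqrt(2)))/369817 = (-1055150 + (-1718 - 226*sqrt(2)))*(1/369817) = (-1056868 - 226*sqrt(2))*(1/369817) = -1056868/369817 - 226*sqrt(2)/369817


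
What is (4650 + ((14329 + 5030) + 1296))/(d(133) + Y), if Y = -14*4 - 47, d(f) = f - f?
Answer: -25305/103 ≈ -245.68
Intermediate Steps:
d(f) = 0
Y = -103 (Y = -56 - 47 = -103)
(4650 + ((14329 + 5030) + 1296))/(d(133) + Y) = (4650 + ((14329 + 5030) + 1296))/(0 - 103) = (4650 + (19359 + 1296))/(-103) = (4650 + 20655)*(-1/103) = 25305*(-1/103) = -25305/103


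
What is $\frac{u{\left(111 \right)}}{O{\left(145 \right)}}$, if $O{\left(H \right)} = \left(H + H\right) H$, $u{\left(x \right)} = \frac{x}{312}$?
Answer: $\frac{37}{4373200} \approx 8.4606 \cdot 10^{-6}$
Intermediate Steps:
$u{\left(x \right)} = \frac{x}{312}$ ($u{\left(x \right)} = x \frac{1}{312} = \frac{x}{312}$)
$O{\left(H \right)} = 2 H^{2}$ ($O{\left(H \right)} = 2 H H = 2 H^{2}$)
$\frac{u{\left(111 \right)}}{O{\left(145 \right)}} = \frac{\frac{1}{312} \cdot 111}{2 \cdot 145^{2}} = \frac{37}{104 \cdot 2 \cdot 21025} = \frac{37}{104 \cdot 42050} = \frac{37}{104} \cdot \frac{1}{42050} = \frac{37}{4373200}$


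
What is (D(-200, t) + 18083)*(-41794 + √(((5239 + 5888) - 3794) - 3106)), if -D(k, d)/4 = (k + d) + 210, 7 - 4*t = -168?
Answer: -746775192 + 17868*√4227 ≈ -7.4561e+8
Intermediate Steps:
t = 175/4 (t = 7/4 - ¼*(-168) = 7/4 + 42 = 175/4 ≈ 43.750)
D(k, d) = -840 - 4*d - 4*k (D(k, d) = -4*((k + d) + 210) = -4*((d + k) + 210) = -4*(210 + d + k) = -840 - 4*d - 4*k)
(D(-200, t) + 18083)*(-41794 + √(((5239 + 5888) - 3794) - 3106)) = ((-840 - 4*175/4 - 4*(-200)) + 18083)*(-41794 + √(((5239 + 5888) - 3794) - 3106)) = ((-840 - 175 + 800) + 18083)*(-41794 + √((11127 - 3794) - 3106)) = (-215 + 18083)*(-41794 + √(7333 - 3106)) = 17868*(-41794 + √4227) = -746775192 + 17868*√4227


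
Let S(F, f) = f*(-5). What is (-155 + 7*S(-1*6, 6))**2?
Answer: 133225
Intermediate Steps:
S(F, f) = -5*f
(-155 + 7*S(-1*6, 6))**2 = (-155 + 7*(-5*6))**2 = (-155 + 7*(-30))**2 = (-155 - 210)**2 = (-365)**2 = 133225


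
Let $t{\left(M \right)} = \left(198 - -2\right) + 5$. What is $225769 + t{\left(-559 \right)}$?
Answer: $225974$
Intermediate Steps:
$t{\left(M \right)} = 205$ ($t{\left(M \right)} = \left(198 + 2\right) + 5 = 200 + 5 = 205$)
$225769 + t{\left(-559 \right)} = 225769 + 205 = 225974$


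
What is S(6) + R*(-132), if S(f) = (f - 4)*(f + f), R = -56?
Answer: 7416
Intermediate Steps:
S(f) = 2*f*(-4 + f) (S(f) = (-4 + f)*(2*f) = 2*f*(-4 + f))
S(6) + R*(-132) = 2*6*(-4 + 6) - 56*(-132) = 2*6*2 + 7392 = 24 + 7392 = 7416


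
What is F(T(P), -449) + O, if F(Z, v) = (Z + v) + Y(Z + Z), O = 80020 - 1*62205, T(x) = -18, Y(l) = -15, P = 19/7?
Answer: 17333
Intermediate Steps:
P = 19/7 (P = 19*(⅐) = 19/7 ≈ 2.7143)
O = 17815 (O = 80020 - 62205 = 17815)
F(Z, v) = -15 + Z + v (F(Z, v) = (Z + v) - 15 = -15 + Z + v)
F(T(P), -449) + O = (-15 - 18 - 449) + 17815 = -482 + 17815 = 17333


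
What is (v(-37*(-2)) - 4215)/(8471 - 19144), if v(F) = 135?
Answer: 4080/10673 ≈ 0.38227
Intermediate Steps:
(v(-37*(-2)) - 4215)/(8471 - 19144) = (135 - 4215)/(8471 - 19144) = -4080/(-10673) = -4080*(-1/10673) = 4080/10673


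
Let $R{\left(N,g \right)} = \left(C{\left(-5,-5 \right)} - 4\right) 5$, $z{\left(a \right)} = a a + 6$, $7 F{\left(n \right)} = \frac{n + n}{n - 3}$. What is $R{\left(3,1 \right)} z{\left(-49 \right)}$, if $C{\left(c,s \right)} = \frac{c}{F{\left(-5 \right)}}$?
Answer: $-385120$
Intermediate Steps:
$F{\left(n \right)} = \frac{2 n}{7 \left(-3 + n\right)}$ ($F{\left(n \right)} = \frac{\left(n + n\right) \frac{1}{n - 3}}{7} = \frac{2 n \frac{1}{-3 + n}}{7} = \frac{2 n}{7 \left(-3 + n\right)}$)
$z{\left(a \right)} = 6 + a^{2}$ ($z{\left(a \right)} = a^{2} + 6 = 6 + a^{2}$)
$C{\left(c,s \right)} = \frac{28 c}{5}$ ($C{\left(c,s \right)} = \frac{c}{\frac{2}{7} \left(-5\right) \frac{1}{-3 - 5}} = \frac{c}{\frac{2}{7} \left(-5\right) \frac{1}{-8}} = \frac{c}{\frac{2}{7} \left(-5\right) \left(- \frac{1}{8}\right)} = \frac{c}{\frac{5}{28}} = c \frac{28}{5} = \frac{28 c}{5}$)
$R{\left(N,g \right)} = -160$ ($R{\left(N,g \right)} = \left(\frac{28}{5} \left(-5\right) - 4\right) 5 = \left(-28 - 4\right) 5 = \left(-32\right) 5 = -160$)
$R{\left(3,1 \right)} z{\left(-49 \right)} = - 160 \left(6 + \left(-49\right)^{2}\right) = - 160 \left(6 + 2401\right) = \left(-160\right) 2407 = -385120$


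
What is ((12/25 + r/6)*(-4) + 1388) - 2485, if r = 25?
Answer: -83669/75 ≈ -1115.6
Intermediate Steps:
((12/25 + r/6)*(-4) + 1388) - 2485 = ((12/25 + 25/6)*(-4) + 1388) - 2485 = ((697/150)*(-4) + 1388) - 2485 = (-1394/75 + 1388) - 2485 = 102706/75 - 2485 = -83669/75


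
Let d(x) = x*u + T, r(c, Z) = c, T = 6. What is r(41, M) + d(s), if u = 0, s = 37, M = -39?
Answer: 47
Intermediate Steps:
d(x) = 6 (d(x) = x*0 + 6 = 0 + 6 = 6)
r(41, M) + d(s) = 41 + 6 = 47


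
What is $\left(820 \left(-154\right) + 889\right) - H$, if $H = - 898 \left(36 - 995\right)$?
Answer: $-986573$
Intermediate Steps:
$H = 861182$ ($H = \left(-898\right) \left(-959\right) = 861182$)
$\left(820 \left(-154\right) + 889\right) - H = \left(820 \left(-154\right) + 889\right) - 861182 = \left(-126280 + 889\right) - 861182 = -125391 - 861182 = -986573$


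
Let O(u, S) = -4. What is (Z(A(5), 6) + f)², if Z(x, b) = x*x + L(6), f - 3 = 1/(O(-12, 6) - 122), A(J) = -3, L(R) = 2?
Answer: 3108169/15876 ≈ 195.78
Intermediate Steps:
f = 377/126 (f = 3 + 1/(-4 - 122) = 3 + 1/(-126) = 3 - 1/126 = 377/126 ≈ 2.9921)
Z(x, b) = 2 + x² (Z(x, b) = x*x + 2 = x² + 2 = 2 + x²)
(Z(A(5), 6) + f)² = ((2 + (-3)²) + 377/126)² = ((2 + 9) + 377/126)² = (11 + 377/126)² = (1763/126)² = 3108169/15876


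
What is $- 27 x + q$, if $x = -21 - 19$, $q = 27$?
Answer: $1107$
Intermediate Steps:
$x = -40$ ($x = -21 - 19 = -40$)
$- 27 x + q = \left(-27\right) \left(-40\right) + 27 = 1080 + 27 = 1107$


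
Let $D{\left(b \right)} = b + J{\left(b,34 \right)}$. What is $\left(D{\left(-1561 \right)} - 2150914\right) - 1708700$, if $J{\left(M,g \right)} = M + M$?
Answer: $-3864297$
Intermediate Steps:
$J{\left(M,g \right)} = 2 M$
$D{\left(b \right)} = 3 b$ ($D{\left(b \right)} = b + 2 b = 3 b$)
$\left(D{\left(-1561 \right)} - 2150914\right) - 1708700 = \left(3 \left(-1561\right) - 2150914\right) - 1708700 = \left(-4683 - 2150914\right) - 1708700 = -2155597 - 1708700 = -3864297$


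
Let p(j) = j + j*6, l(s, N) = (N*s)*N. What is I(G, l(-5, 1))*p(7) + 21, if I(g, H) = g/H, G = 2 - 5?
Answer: 252/5 ≈ 50.400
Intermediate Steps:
l(s, N) = s*N**2
G = -3
p(j) = 7*j (p(j) = j + 6*j = 7*j)
I(G, l(-5, 1))*p(7) + 21 = (-3/((-5*1**2)))*(7*7) + 21 = -3/((-5*1))*49 + 21 = -3/(-5)*49 + 21 = -3*(-1/5)*49 + 21 = (3/5)*49 + 21 = 147/5 + 21 = 252/5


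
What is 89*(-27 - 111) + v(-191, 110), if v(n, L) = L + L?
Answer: -12062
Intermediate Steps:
v(n, L) = 2*L
89*(-27 - 111) + v(-191, 110) = 89*(-27 - 111) + 2*110 = 89*(-138) + 220 = -12282 + 220 = -12062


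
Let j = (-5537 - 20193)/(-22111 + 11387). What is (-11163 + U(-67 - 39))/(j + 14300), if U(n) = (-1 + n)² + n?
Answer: 64344/5112631 ≈ 0.012585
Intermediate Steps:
U(n) = n + (-1 + n)²
j = 12865/5362 (j = -25730/(-10724) = -25730*(-1/10724) = 12865/5362 ≈ 2.3993)
(-11163 + U(-67 - 39))/(j + 14300) = (-11163 + ((-67 - 39) + (-1 + (-67 - 39))²))/(12865/5362 + 14300) = (-11163 + (-106 + (-1 - 106)²))/(76689465/5362) = (-11163 + (-106 + (-107)²))*(5362/76689465) = (-11163 + (-106 + 11449))*(5362/76689465) = (-11163 + 11343)*(5362/76689465) = 180*(5362/76689465) = 64344/5112631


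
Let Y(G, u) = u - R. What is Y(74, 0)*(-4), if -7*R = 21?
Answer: -12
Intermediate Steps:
R = -3 (R = -1/7*21 = -3)
Y(G, u) = 3 + u (Y(G, u) = u - 1*(-3) = u + 3 = 3 + u)
Y(74, 0)*(-4) = (3 + 0)*(-4) = 3*(-4) = -12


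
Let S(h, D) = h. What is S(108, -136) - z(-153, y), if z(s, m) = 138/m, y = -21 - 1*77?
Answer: 5361/49 ≈ 109.41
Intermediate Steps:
y = -98 (y = -21 - 77 = -98)
S(108, -136) - z(-153, y) = 108 - 138/(-98) = 108 - 138*(-1)/98 = 108 - 1*(-69/49) = 108 + 69/49 = 5361/49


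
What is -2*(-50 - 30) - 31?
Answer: 129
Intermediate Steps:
-2*(-50 - 30) - 31 = -2*(-80) - 31 = 160 - 31 = 129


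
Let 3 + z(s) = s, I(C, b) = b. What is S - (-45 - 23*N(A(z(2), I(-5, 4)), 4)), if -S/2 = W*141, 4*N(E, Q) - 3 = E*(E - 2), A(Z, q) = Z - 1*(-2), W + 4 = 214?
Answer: -118327/2 ≈ -59164.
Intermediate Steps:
W = 210 (W = -4 + 214 = 210)
z(s) = -3 + s
A(Z, q) = 2 + Z (A(Z, q) = Z + 2 = 2 + Z)
N(E, Q) = ¾ + E*(-2 + E)/4 (N(E, Q) = ¾ + (E*(E - 2))/4 = ¾ + (E*(-2 + E))/4 = ¾ + E*(-2 + E)/4)
S = -59220 (S = -420*141 = -2*29610 = -59220)
S - (-45 - 23*N(A(z(2), I(-5, 4)), 4)) = -59220 - (-45 - 23*(¾ - (2 + (-3 + 2))/2 + (2 + (-3 + 2))²/4)) = -59220 - (-45 - 23*(¾ - (2 - 1)/2 + (2 - 1)²/4)) = -59220 - (-45 - 23*(¾ - ½*1 + (¼)*1²)) = -59220 - (-45 - 23*(¾ - ½ + (¼)*1)) = -59220 - (-45 - 23*(¾ - ½ + ¼)) = -59220 - (-45 - 23*½) = -59220 - (-45 - 23/2) = -59220 - 1*(-113/2) = -59220 + 113/2 = -118327/2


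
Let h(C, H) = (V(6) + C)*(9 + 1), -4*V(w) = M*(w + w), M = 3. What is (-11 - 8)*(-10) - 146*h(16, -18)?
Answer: -10030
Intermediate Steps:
V(w) = -3*w/2 (V(w) = -3*(w + w)/4 = -3*2*w/4 = -3*w/2)
h(C, H) = -90 + 10*C (h(C, H) = (-3/2*6 + C)*(9 + 1) = (-9 + C)*10 = -90 + 10*C)
(-11 - 8)*(-10) - 146*h(16, -18) = (-11 - 8)*(-10) - 146*(-90 + 10*16) = -19*(-10) - 146*(-90 + 160) = 190 - 146*70 = 190 - 10220 = -10030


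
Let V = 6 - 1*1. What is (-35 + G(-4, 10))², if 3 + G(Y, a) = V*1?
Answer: 1089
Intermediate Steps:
V = 5 (V = 6 - 1 = 5)
G(Y, a) = 2 (G(Y, a) = -3 + 5*1 = -3 + 5 = 2)
(-35 + G(-4, 10))² = (-35 + 2)² = (-33)² = 1089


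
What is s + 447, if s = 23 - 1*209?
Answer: 261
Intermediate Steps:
s = -186 (s = 23 - 209 = -186)
s + 447 = -186 + 447 = 261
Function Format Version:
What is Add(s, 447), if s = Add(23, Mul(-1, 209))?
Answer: 261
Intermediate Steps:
s = -186 (s = Add(23, -209) = -186)
Add(s, 447) = Add(-186, 447) = 261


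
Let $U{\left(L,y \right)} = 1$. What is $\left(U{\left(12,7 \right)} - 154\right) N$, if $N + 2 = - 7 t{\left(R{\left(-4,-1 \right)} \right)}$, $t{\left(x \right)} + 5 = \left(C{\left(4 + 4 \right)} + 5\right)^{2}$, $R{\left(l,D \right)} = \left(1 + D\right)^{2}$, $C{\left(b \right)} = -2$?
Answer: $4590$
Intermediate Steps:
$t{\left(x \right)} = 4$ ($t{\left(x \right)} = -5 + \left(-2 + 5\right)^{2} = -5 + 3^{2} = -5 + 9 = 4$)
$N = -30$ ($N = -2 - 28 = -30$)
$\left(U{\left(12,7 \right)} - 154\right) N = \left(1 - 154\right) \left(-30\right) = \left(-153\right) \left(-30\right) = 4590$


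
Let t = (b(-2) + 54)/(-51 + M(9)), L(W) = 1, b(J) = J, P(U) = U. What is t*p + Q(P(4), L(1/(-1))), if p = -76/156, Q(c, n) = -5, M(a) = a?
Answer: -277/63 ≈ -4.3968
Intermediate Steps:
t = -26/21 (t = (-2 + 54)/(-51 + 9) = 52/(-42) = 52*(-1/42) = -26/21 ≈ -1.2381)
p = -19/39 (p = -76*1/156 = -19/39 ≈ -0.48718)
t*p + Q(P(4), L(1/(-1))) = -26/21*(-19/39) - 5 = 38/63 - 5 = -277/63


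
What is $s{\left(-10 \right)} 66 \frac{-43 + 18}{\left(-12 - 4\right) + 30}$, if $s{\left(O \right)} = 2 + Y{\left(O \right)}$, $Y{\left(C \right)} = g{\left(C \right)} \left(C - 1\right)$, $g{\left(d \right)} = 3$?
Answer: $\frac{25575}{7} \approx 3653.6$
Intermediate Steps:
$Y{\left(C \right)} = -3 + 3 C$ ($Y{\left(C \right)} = 3 \left(C - 1\right) = 3 \left(-1 + C\right) = -3 + 3 C$)
$s{\left(O \right)} = -1 + 3 O$ ($s{\left(O \right)} = 2 + \left(-3 + 3 O\right) = -1 + 3 O$)
$s{\left(-10 \right)} 66 \frac{-43 + 18}{\left(-12 - 4\right) + 30} = \left(-1 + 3 \left(-10\right)\right) 66 \frac{-43 + 18}{\left(-12 - 4\right) + 30} = \left(-1 - 30\right) 66 \left(- \frac{25}{\left(-12 - 4\right) + 30}\right) = \left(-31\right) 66 \left(- \frac{25}{-16 + 30}\right) = - 2046 \left(- \frac{25}{14}\right) = - 2046 \left(\left(-25\right) \frac{1}{14}\right) = \left(-2046\right) \left(- \frac{25}{14}\right) = \frac{25575}{7}$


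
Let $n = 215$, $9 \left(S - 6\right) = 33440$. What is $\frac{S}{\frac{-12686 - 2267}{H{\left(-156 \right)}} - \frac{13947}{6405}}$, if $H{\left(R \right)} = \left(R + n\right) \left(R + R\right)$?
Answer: $- \frac{438783457840}{160962411} \approx -2726.0$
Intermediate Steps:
$S = \frac{33494}{9}$ ($S = 6 + \frac{1}{9} \cdot 33440 = 6 + \frac{33440}{9} = \frac{33494}{9} \approx 3721.6$)
$H{\left(R \right)} = 2 R \left(215 + R\right)$ ($H{\left(R \right)} = \left(R + 215\right) \left(R + R\right) = \left(215 + R\right) 2 R = 2 R \left(215 + R\right)$)
$\frac{S}{\frac{-12686 - 2267}{H{\left(-156 \right)}} - \frac{13947}{6405}} = \frac{33494}{9 \left(\frac{-12686 - 2267}{2 \left(-156\right) \left(215 - 156\right)} - \frac{13947}{6405}\right)} = \frac{33494}{9 \left(- \frac{14953}{2 \left(-156\right) 59} - \frac{4649}{2135}\right)} = \frac{33494}{9 \left(- \frac{14953}{-18408} - \frac{4649}{2135}\right)} = \frac{33494}{9 \left(\left(-14953\right) \left(- \frac{1}{18408}\right) - \frac{4649}{2135}\right)} = \frac{33494}{9 \left(\frac{14953}{18408} - \frac{4649}{2135}\right)} = \frac{33494}{9 \left(- \frac{53654137}{39301080}\right)} = \frac{33494}{9} \left(- \frac{39301080}{53654137}\right) = - \frac{438783457840}{160962411}$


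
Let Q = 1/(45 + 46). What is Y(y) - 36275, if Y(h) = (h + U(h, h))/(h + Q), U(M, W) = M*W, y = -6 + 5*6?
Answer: -15841255/437 ≈ -36250.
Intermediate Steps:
y = 24 (y = -6 + 30 = 24)
Q = 1/91 ≈ 0.010989
Y(h) = (h + h²)/(1/91 + h) (Y(h) = (h + h*h)/(h + 1/91) = (h + h²)/(1/91 + h))
Y(y) - 36275 = 91*24*(1 + 24)/(1 + 91*24) - 36275 = 91*24*25/(1 + 2184) - 36275 = 91*24*25/2185 - 36275 = 91*24*(1/2185)*25 - 36275 = 10920/437 - 36275 = -15841255/437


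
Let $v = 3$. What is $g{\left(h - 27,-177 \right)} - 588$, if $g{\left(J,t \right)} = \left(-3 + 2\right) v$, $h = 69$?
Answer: $-591$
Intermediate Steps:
$g{\left(J,t \right)} = -3$ ($g{\left(J,t \right)} = \left(-3 + 2\right) 3 = \left(-1\right) 3 = -3$)
$g{\left(h - 27,-177 \right)} - 588 = -3 - 588 = -591$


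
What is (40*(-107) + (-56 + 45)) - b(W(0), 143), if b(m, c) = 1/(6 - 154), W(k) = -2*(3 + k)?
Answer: -635067/148 ≈ -4291.0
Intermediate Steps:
W(k) = -6 - 2*k
b(m, c) = -1/148 (b(m, c) = 1/(-148) = -1/148)
(40*(-107) + (-56 + 45)) - b(W(0), 143) = (40*(-107) + (-56 + 45)) - 1*(-1/148) = (-4280 - 11) + 1/148 = -4291 + 1/148 = -635067/148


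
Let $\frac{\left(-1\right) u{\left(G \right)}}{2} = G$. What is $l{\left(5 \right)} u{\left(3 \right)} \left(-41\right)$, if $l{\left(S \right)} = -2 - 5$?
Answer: $-1722$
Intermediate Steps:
$l{\left(S \right)} = -7$ ($l{\left(S \right)} = -2 - 5 = -7$)
$u{\left(G \right)} = - 2 G$
$l{\left(5 \right)} u{\left(3 \right)} \left(-41\right) = - 7 \left(\left(-2\right) 3\right) \left(-41\right) = \left(-7\right) \left(-6\right) \left(-41\right) = 42 \left(-41\right) = -1722$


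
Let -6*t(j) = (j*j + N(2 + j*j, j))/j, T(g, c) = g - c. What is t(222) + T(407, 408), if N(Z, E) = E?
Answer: -229/6 ≈ -38.167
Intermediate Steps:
t(j) = -(j + j²)/(6*j) (t(j) = -(j*j + j)/(6*j) = -(j² + j)/(6*j) = -(j + j²)/(6*j))
t(222) + T(407, 408) = (-⅙ - ⅙*222) + (407 - 1*408) = (-⅙ - 37) + (407 - 408) = -223/6 - 1 = -229/6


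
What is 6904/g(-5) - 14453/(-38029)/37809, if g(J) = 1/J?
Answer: -49634183659267/1437838461 ≈ -34520.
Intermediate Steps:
6904/g(-5) - 14453/(-38029)/37809 = 6904/(1/(-5)) - 14453/(-38029)/37809 = 6904/(-1/5) - 14453*(-1/38029)*(1/37809) = 6904*(-5) + (14453/38029)*(1/37809) = -34520 + 14453/1437838461 = -49634183659267/1437838461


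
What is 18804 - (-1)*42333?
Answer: 61137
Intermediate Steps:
18804 - (-1)*42333 = 18804 - 1*(-42333) = 18804 + 42333 = 61137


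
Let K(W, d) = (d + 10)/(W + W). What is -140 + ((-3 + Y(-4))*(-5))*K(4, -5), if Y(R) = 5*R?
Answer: -545/8 ≈ -68.125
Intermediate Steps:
K(W, d) = (10 + d)/(2*W) (K(W, d) = (10 + d)/((2*W)) = (10 + d)*(1/(2*W)) = (10 + d)/(2*W))
-140 + ((-3 + Y(-4))*(-5))*K(4, -5) = -140 + ((-3 + 5*(-4))*(-5))*((½)*(10 - 5)/4) = -140 + ((-3 - 20)*(-5))*((½)*(¼)*5) = -140 - 23*(-5)*(5/8) = -140 + 115*(5/8) = -140 + 575/8 = -545/8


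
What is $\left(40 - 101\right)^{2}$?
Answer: $3721$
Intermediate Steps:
$\left(40 - 101\right)^{2} = \left(-61\right)^{2} = 3721$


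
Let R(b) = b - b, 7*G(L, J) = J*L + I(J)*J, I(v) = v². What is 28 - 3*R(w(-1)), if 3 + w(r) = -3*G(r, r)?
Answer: 28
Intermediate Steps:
G(L, J) = J³/7 + J*L/7 (G(L, J) = (J*L + J²*J)/7 = (J*L + J³)/7 = (J³ + J*L)/7 = J³/7 + J*L/7)
w(r) = -3 - 3*r*(r + r²)/7
R(b) = 0
28 - 3*R(w(-1)) = 28 - 3*0 = 28 + 0 = 28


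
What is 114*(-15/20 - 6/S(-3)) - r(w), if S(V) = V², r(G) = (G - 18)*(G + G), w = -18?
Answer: -2915/2 ≈ -1457.5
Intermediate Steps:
r(G) = 2*G*(-18 + G) (r(G) = (-18 + G)*(2*G) = 2*G*(-18 + G))
114*(-15/20 - 6/S(-3)) - r(w) = 114*(-15/20 - 6/((-3)²)) - 2*(-18)*(-18 - 18) = 114*(-15*1/20 - 6/9) - 2*(-18)*(-36) = 114*(-¾ - 6*⅑) - 1*1296 = 114*(-¾ - ⅔) - 1296 = 114*(-17/12) - 1296 = -323/2 - 1296 = -2915/2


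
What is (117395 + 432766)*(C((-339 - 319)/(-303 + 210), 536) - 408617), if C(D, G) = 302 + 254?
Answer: -224499247821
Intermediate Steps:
C(D, G) = 556
(117395 + 432766)*(C((-339 - 319)/(-303 + 210), 536) - 408617) = (117395 + 432766)*(556 - 408617) = 550161*(-408061) = -224499247821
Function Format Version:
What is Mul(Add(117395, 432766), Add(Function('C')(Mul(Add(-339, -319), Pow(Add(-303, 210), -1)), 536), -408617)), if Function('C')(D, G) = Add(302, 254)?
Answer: -224499247821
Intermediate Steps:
Function('C')(D, G) = 556
Mul(Add(117395, 432766), Add(Function('C')(Mul(Add(-339, -319), Pow(Add(-303, 210), -1)), 536), -408617)) = Mul(Add(117395, 432766), Add(556, -408617)) = Mul(550161, -408061) = -224499247821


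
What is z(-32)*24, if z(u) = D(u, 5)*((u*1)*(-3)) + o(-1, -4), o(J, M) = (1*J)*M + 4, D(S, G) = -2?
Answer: -4416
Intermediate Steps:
o(J, M) = 4 + J*M (o(J, M) = J*M + 4 = 4 + J*M)
z(u) = 8 + 6*u (z(u) = -2*u*1*(-3) + (4 - 1*(-4)) = -2*u*(-3) + (4 + 4) = -(-6)*u + 8 = 6*u + 8 = 8 + 6*u)
z(-32)*24 = (8 + 6*(-32))*24 = (8 - 192)*24 = -184*24 = -4416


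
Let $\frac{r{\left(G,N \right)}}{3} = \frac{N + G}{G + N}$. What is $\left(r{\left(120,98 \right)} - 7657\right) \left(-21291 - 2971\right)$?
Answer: $185701348$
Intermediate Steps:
$r{\left(G,N \right)} = 3$ ($r{\left(G,N \right)} = 3 \frac{N + G}{G + N} = 3 \frac{G + N}{G + N} = 3 \cdot 1 = 3$)
$\left(r{\left(120,98 \right)} - 7657\right) \left(-21291 - 2971\right) = \left(3 - 7657\right) \left(-21291 - 2971\right) = \left(-7654\right) \left(-24262\right) = 185701348$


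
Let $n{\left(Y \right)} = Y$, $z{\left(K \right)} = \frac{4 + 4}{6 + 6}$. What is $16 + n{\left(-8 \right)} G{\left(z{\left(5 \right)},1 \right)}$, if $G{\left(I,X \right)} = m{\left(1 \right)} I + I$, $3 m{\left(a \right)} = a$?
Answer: $\frac{80}{9} \approx 8.8889$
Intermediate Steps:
$z{\left(K \right)} = \frac{2}{3}$ ($z{\left(K \right)} = \frac{8}{12} = 8 \cdot \frac{1}{12} = \frac{2}{3}$)
$m{\left(a \right)} = \frac{a}{3}$
$G{\left(I,X \right)} = \frac{4 I}{3}$ ($G{\left(I,X \right)} = \frac{1}{3} \cdot 1 I + I = \frac{I}{3} + I = \frac{4 I}{3}$)
$16 + n{\left(-8 \right)} G{\left(z{\left(5 \right)},1 \right)} = 16 - 8 \cdot \frac{4}{3} \cdot \frac{2}{3} = 16 - \frac{64}{9} = \frac{80}{9}$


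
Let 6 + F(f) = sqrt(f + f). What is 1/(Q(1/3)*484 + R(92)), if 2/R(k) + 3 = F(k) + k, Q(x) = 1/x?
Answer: 4867913/7068330194 + sqrt(46)/3534165097 ≈ 0.00068870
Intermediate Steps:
F(f) = -6 + sqrt(2)*sqrt(f) (F(f) = -6 + sqrt(f + f) = -6 + sqrt(2*f) = -6 + sqrt(2)*sqrt(f))
R(k) = 2/(-9 + k + sqrt(2)*sqrt(k)) (R(k) = 2/(-3 + ((-6 + sqrt(2)*sqrt(k)) + k)) = 2/(-3 + (-6 + k + sqrt(2)*sqrt(k))) = 2/(-9 + k + sqrt(2)*sqrt(k)))
1/(Q(1/3)*484 + R(92)) = 1/(484/1/3 + 2/(-9 + 92 + sqrt(2)*sqrt(92))) = 1/(484/(1/3) + 2/(-9 + 92 + sqrt(2)*(2*sqrt(23)))) = 1/(3*484 + 2/(-9 + 92 + 2*sqrt(46))) = 1/(1452 + 2/(83 + 2*sqrt(46)))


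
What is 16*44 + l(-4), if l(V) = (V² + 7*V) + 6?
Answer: 698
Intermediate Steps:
l(V) = 6 + V² + 7*V
16*44 + l(-4) = 16*44 + (6 + (-4)² + 7*(-4)) = 704 + (6 + 16 - 28) = 704 - 6 = 698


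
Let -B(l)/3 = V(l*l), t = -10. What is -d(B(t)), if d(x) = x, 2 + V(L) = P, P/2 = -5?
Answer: -36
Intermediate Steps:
P = -10 (P = 2*(-5) = -10)
V(L) = -12 (V(L) = -2 - 10 = -12)
B(l) = 36 (B(l) = -3*(-12) = 36)
-d(B(t)) = -1*36 = -36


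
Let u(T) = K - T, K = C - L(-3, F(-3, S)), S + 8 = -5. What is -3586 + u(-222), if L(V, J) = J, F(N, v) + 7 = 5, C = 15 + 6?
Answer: -3341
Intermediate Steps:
S = -13 (S = -8 - 5 = -13)
C = 21
F(N, v) = -2 (F(N, v) = -7 + 5 = -2)
K = 23 (K = 21 - 1*(-2) = 21 + 2 = 23)
u(T) = 23 - T
-3586 + u(-222) = -3586 + (23 - 1*(-222)) = -3586 + (23 + 222) = -3586 + 245 = -3341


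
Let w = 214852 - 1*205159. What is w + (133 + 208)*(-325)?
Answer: -101132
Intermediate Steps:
w = 9693 (w = 214852 - 205159 = 9693)
w + (133 + 208)*(-325) = 9693 + (133 + 208)*(-325) = 9693 + 341*(-325) = 9693 - 110825 = -101132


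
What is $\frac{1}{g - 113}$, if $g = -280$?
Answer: $- \frac{1}{393} \approx -0.0025445$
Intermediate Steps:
$\frac{1}{g - 113} = \frac{1}{-280 - 113} = \frac{1}{-393} = - \frac{1}{393}$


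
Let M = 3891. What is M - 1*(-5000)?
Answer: 8891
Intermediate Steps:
M - 1*(-5000) = 3891 - 1*(-5000) = 3891 + 5000 = 8891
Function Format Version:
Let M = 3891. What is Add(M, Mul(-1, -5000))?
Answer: 8891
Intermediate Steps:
Add(M, Mul(-1, -5000)) = Add(3891, Mul(-1, -5000)) = Add(3891, 5000) = 8891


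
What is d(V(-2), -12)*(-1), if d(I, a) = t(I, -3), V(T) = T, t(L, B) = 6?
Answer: -6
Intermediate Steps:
d(I, a) = 6
d(V(-2), -12)*(-1) = 6*(-1) = -6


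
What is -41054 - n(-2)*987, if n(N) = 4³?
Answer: -104222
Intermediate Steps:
n(N) = 64
-41054 - n(-2)*987 = -41054 - 64*987 = -41054 - 1*63168 = -41054 - 63168 = -104222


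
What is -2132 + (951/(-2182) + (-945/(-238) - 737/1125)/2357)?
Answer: -104872461913514/49179688875 ≈ -2132.4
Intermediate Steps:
-2132 + (951/(-2182) + (-945/(-238) - 737/1125)/2357) = -2132 + (951*(-1/2182) + (-945*(-1/238) - 737*1/1125)*(1/2357)) = -2132 + (-951/2182 + (135/34 - 737/1125)*(1/2357)) = -2132 + (-951/2182 + (126817/38250)*(1/2357)) = -2132 + (-951/2182 + 126817/90155250) = -2132 - 21365232014/49179688875 = -104872461913514/49179688875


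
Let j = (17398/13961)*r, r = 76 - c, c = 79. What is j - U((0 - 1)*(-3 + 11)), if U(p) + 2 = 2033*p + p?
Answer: 227149120/13961 ≈ 16270.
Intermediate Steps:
r = -3 (r = 76 - 1*79 = 76 - 79 = -3)
U(p) = -2 + 2034*p (U(p) = -2 + (2033*p + p) = -2 + 2034*p)
j = -52194/13961 (j = (17398/13961)*(-3) = -52194/13961 ≈ -3.7386)
j - U((0 - 1)*(-3 + 11)) = -52194/13961 - (-2 + 2034*((0 - 1)*(-3 + 11))) = -52194/13961 - (-2 + 2034*(-1*8)) = -52194/13961 - (-2 + 2034*(-8)) = -52194/13961 - (-2 - 16272) = -52194/13961 - 1*(-16274) = -52194/13961 + 16274 = 227149120/13961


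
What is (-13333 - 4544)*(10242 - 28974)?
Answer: 334871964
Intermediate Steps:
(-13333 - 4544)*(10242 - 28974) = -17877*(-18732) = 334871964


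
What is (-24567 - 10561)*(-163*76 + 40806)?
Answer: -998267504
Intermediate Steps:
(-24567 - 10561)*(-163*76 + 40806) = -35128*(-12388 + 40806) = -35128*28418 = -998267504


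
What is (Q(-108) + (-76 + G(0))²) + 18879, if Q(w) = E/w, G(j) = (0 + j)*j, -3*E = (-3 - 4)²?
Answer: 7988269/324 ≈ 24655.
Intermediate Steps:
E = -49/3 (E = -(-3 - 4)²/3 = -⅓*(-7)² = -⅓*49 = -49/3 ≈ -16.333)
G(j) = j² (G(j) = j*j = j²)
Q(w) = -49/(3*w)
(Q(-108) + (-76 + G(0))²) + 18879 = (-49/3/(-108) + (-76 + 0²)²) + 18879 = (-49/3*(-1/108) + (-76 + 0)²) + 18879 = (49/324 + (-76)²) + 18879 = (49/324 + 5776) + 18879 = 1871473/324 + 18879 = 7988269/324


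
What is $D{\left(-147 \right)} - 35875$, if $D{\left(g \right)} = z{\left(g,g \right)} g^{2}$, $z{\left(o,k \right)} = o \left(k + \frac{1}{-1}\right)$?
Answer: $470089529$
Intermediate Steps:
$z{\left(o,k \right)} = o \left(-1 + k\right)$ ($z{\left(o,k \right)} = o \left(k - 1\right) = o \left(-1 + k\right)$)
$D{\left(g \right)} = g^{3} \left(-1 + g\right)$ ($D{\left(g \right)} = g \left(-1 + g\right) g^{2} = g^{3} \left(-1 + g\right)$)
$D{\left(-147 \right)} - 35875 = \left(-147\right)^{3} \left(-1 - 147\right) - 35875 = \left(-3176523\right) \left(-148\right) - 35875 = 470125404 - 35875 = 470089529$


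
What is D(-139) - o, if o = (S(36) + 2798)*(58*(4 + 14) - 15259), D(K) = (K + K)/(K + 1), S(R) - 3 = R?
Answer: 2782629034/69 ≈ 4.0328e+7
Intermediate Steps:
S(R) = 3 + R
D(K) = 2*K/(1 + K) (D(K) = (2*K)/(1 + K) = 2*K/(1 + K))
o = -40327955 (o = ((3 + 36) + 2798)*(58*(4 + 14) - 15259) = (39 + 2798)*(58*18 - 15259) = 2837*(1044 - 15259) = 2837*(-14215) = -40327955)
D(-139) - o = 2*(-139)/(1 - 139) - 1*(-40327955) = 2*(-139)/(-138) + 40327955 = 2*(-139)*(-1/138) + 40327955 = 139/69 + 40327955 = 2782629034/69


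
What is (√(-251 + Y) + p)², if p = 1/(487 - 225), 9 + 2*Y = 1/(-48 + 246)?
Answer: -868149199/3397878 + I*√1112947/8646 ≈ -255.5 + 0.12202*I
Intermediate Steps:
Y = -1781/396 (Y = -9/2 + 1/(2*(-48 + 246)) = -9/2 + (½)/198 = -9/2 + (½)*(1/198) = -9/2 + 1/396 = -1781/396 ≈ -4.4975)
p = 1/262 ≈ 0.0038168
(√(-251 + Y) + p)² = (√(-251 - 1781/396) + 1/262)² = (√(-101177/396) + 1/262)² = (I*√1112947/66 + 1/262)² = (1/262 + I*√1112947/66)²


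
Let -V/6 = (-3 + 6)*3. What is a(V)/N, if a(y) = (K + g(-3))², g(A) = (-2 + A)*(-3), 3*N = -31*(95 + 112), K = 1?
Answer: -256/2139 ≈ -0.11968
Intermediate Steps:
N = -2139 (N = (-31*(95 + 112))/3 = (-31*207)/3 = (⅓)*(-6417) = -2139)
V = -54 (V = -6*(-3 + 6)*3 = -18*3 = -6*9 = -54)
g(A) = 6 - 3*A
a(y) = 256 (a(y) = (1 + (6 - 3*(-3)))² = (1 + (6 + 9))² = (1 + 15)² = 16² = 256)
a(V)/N = 256/(-2139) = 256*(-1/2139) = -256/2139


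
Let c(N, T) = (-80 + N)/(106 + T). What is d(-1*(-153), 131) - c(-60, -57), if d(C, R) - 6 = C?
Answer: 1133/7 ≈ 161.86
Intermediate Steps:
c(N, T) = (-80 + N)/(106 + T)
d(C, R) = 6 + C
d(-1*(-153), 131) - c(-60, -57) = (6 - 1*(-153)) - (-80 - 60)/(106 - 57) = (6 + 153) - (-140)/49 = 159 - (-140)/49 = 159 - 1*(-20/7) = 159 + 20/7 = 1133/7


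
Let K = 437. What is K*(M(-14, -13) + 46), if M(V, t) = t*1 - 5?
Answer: 12236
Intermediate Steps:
M(V, t) = -5 + t (M(V, t) = t - 5 = -5 + t)
K*(M(-14, -13) + 46) = 437*((-5 - 13) + 46) = 437*(-18 + 46) = 437*28 = 12236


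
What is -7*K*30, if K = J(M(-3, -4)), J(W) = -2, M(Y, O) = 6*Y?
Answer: 420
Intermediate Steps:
K = -2
-7*K*30 = -7*(-2)*30 = 14*30 = 420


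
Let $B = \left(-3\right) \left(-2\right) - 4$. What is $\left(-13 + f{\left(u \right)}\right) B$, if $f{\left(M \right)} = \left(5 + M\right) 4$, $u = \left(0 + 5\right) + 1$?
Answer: $62$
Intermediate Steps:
$u = 6$ ($u = 5 + 1 = 6$)
$f{\left(M \right)} = 20 + 4 M$
$B = 2$ ($B = 6 - 4 = 2$)
$\left(-13 + f{\left(u \right)}\right) B = \left(-13 + \left(20 + 4 \cdot 6\right)\right) 2 = \left(-13 + \left(20 + 24\right)\right) 2 = \left(-13 + 44\right) 2 = 31 \cdot 2 = 62$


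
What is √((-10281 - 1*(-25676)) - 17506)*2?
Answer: 2*I*√2111 ≈ 91.891*I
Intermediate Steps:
√((-10281 - 1*(-25676)) - 17506)*2 = √((-10281 + 25676) - 17506)*2 = √(15395 - 17506)*2 = √(-2111)*2 = (I*√2111)*2 = 2*I*√2111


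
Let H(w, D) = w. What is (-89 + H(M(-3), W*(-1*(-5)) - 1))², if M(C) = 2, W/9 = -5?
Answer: 7569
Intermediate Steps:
W = -45 (W = 9*(-5) = -45)
(-89 + H(M(-3), W*(-1*(-5)) - 1))² = (-89 + 2)² = (-87)² = 7569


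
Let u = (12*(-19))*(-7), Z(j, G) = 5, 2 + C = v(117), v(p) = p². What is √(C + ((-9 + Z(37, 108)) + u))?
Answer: √15279 ≈ 123.61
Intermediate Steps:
C = 13687 (C = -2 + 117² = -2 + 13689 = 13687)
u = 1596 (u = -228*(-7) = 1596)
√(C + ((-9 + Z(37, 108)) + u)) = √(13687 + ((-9 + 5) + 1596)) = √(13687 + (-4 + 1596)) = √(13687 + 1592) = √15279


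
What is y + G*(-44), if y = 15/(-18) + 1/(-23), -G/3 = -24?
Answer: -437305/138 ≈ -3168.9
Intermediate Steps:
G = 72 (G = -3*(-24) = 72)
y = -121/138 (y = 15*(-1/18) + 1*(-1/23) = -⅚ - 1/23 = -121/138 ≈ -0.87681)
y + G*(-44) = -121/138 + 72*(-44) = -121/138 - 3168 = -437305/138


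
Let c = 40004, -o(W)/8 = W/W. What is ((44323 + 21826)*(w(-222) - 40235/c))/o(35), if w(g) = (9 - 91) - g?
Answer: -367809938425/320032 ≈ -1.1493e+6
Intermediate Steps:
o(W) = -8 (o(W) = -8*W/W = -8*1 = -8)
w(g) = -82 - g
((44323 + 21826)*(w(-222) - 40235/c))/o(35) = ((44323 + 21826)*((-82 - 1*(-222)) - 40235/40004))/(-8) = (66149*((-82 + 222) - 40235*1/40004))*(-⅛) = (66149*(140 - 40235/40004))*(-⅛) = (66149*(5560325/40004))*(-⅛) = (367809938425/40004)*(-⅛) = -367809938425/320032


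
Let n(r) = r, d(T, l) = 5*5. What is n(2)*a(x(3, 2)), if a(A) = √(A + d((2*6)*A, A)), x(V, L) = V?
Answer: 4*√7 ≈ 10.583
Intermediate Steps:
d(T, l) = 25
a(A) = √(25 + A) (a(A) = √(A + 25) = √(25 + A))
n(2)*a(x(3, 2)) = 2*√(25 + 3) = 2*√28 = 2*(2*√7) = 4*√7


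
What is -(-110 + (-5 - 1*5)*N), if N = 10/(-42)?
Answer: 2260/21 ≈ 107.62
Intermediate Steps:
N = -5/21 (N = 10*(-1/42) = -5/21 ≈ -0.23810)
-(-110 + (-5 - 1*5)*N) = -(-110 + (-5 - 1*5)*(-5/21)) = -(-110 + (-5 - 5)*(-5/21)) = -(-110 - 10*(-5/21)) = -(-110 + 50/21) = -1*(-2260/21) = 2260/21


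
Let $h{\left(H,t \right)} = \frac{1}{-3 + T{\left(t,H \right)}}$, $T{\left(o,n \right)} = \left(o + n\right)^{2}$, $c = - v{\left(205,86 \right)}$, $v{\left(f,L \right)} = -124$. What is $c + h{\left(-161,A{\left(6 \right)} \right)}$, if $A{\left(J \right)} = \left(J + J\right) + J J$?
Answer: $\frac{1582985}{12766} \approx 124.0$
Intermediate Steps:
$A{\left(J \right)} = J^{2} + 2 J$ ($A{\left(J \right)} = 2 J + J^{2} = J^{2} + 2 J$)
$c = 124$ ($c = \left(-1\right) \left(-124\right) = 124$)
$T{\left(o,n \right)} = \left(n + o\right)^{2}$
$h{\left(H,t \right)} = \frac{1}{-3 + \left(H + t\right)^{2}}$
$c + h{\left(-161,A{\left(6 \right)} \right)} = 124 + \frac{1}{-3 + \left(-161 + 6 \left(2 + 6\right)\right)^{2}} = 124 + \frac{1}{-3 + \left(-161 + 6 \cdot 8\right)^{2}} = 124 + \frac{1}{-3 + \left(-161 + 48\right)^{2}} = 124 + \frac{1}{-3 + \left(-113\right)^{2}} = 124 + \frac{1}{-3 + 12769} = 124 + \frac{1}{12766} = \frac{1582985}{12766}$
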